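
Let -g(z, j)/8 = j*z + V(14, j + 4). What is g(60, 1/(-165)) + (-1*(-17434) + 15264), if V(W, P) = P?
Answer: 5390378/165 ≈ 32669.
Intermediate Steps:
g(z, j) = -32 - 8*j - 8*j*z (g(z, j) = -8*(j*z + (j + 4)) = -8*(j*z + (4 + j)) = -8*(4 + j + j*z) = -32 - 8*j - 8*j*z)
g(60, 1/(-165)) + (-1*(-17434) + 15264) = (-32 - 8/(-165) - 8*60/(-165)) + (-1*(-17434) + 15264) = (-32 - 8*(-1/165) - 8*(-1/165)*60) + (17434 + 15264) = (-32 + 8/165 + 32/11) + 32698 = -4792/165 + 32698 = 5390378/165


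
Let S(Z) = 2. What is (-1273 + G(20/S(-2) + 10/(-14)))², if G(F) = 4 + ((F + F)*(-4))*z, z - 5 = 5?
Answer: 198330889/49 ≈ 4.0476e+6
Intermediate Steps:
z = 10 (z = 5 + 5 = 10)
G(F) = 4 - 80*F (G(F) = 4 + ((F + F)*(-4))*10 = 4 + ((2*F)*(-4))*10 = 4 - 8*F*10 = 4 - 80*F)
(-1273 + G(20/S(-2) + 10/(-14)))² = (-1273 + (4 - 80*(20/2 + 10/(-14))))² = (-1273 + (4 - 80*(20*(½) + 10*(-1/14))))² = (-1273 + (4 - 80*(10 - 5/7)))² = (-1273 + (4 - 80*65/7))² = (-1273 + (4 - 5200/7))² = (-1273 - 5172/7)² = (-14083/7)² = 198330889/49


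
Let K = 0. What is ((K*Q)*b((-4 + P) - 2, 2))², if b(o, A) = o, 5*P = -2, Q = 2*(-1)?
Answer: 0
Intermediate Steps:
Q = -2
P = -⅖ (P = (⅕)*(-2) = -⅖ ≈ -0.40000)
((K*Q)*b((-4 + P) - 2, 2))² = ((0*(-2))*((-4 - ⅖) - 2))² = (0*(-22/5 - 2))² = (0*(-32/5))² = 0² = 0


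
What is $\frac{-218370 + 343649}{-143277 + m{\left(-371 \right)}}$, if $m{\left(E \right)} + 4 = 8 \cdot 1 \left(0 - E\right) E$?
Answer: $- \frac{125279}{1244409} \approx -0.10067$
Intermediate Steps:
$m{\left(E \right)} = -4 - 8 E^{2}$ ($m{\left(E \right)} = -4 + 8 \cdot 1 \left(0 - E\right) E = -4 + 8 \left(- E\right) E = -4 + - 8 E E = -4 - 8 E^{2}$)
$\frac{-218370 + 343649}{-143277 + m{\left(-371 \right)}} = \frac{-218370 + 343649}{-143277 - \left(4 + 8 \left(-371\right)^{2}\right)} = \frac{125279}{-143277 - 1101132} = \frac{125279}{-1244409} = 125279 \left(- \frac{1}{1244409}\right) = - \frac{125279}{1244409}$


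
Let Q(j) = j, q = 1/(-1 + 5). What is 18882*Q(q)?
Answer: 9441/2 ≈ 4720.5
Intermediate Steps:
q = ¼ (q = 1/4 = ¼ ≈ 0.25000)
18882*Q(q) = 18882*(¼) = 9441/2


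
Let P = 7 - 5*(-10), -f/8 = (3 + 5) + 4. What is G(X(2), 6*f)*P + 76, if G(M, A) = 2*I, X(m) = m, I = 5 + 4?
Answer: 1102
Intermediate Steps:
I = 9
f = -96 (f = -8*((3 + 5) + 4) = -8*(8 + 4) = -8*12 = -96)
P = 57 (P = 7 + 50 = 57)
G(M, A) = 18 (G(M, A) = 2*9 = 18)
G(X(2), 6*f)*P + 76 = 18*57 + 76 = 1026 + 76 = 1102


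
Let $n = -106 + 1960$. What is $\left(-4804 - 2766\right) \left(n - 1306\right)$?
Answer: $-4148360$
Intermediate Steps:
$n = 1854$
$\left(-4804 - 2766\right) \left(n - 1306\right) = \left(-4804 - 2766\right) \left(1854 - 1306\right) = \left(-7570\right) 548 = -4148360$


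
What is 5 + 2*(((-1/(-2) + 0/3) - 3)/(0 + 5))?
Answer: 4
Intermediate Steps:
5 + 2*(((-1/(-2) + 0/3) - 3)/(0 + 5)) = 5 + 2*(((-1*(-½) + 0*(⅓)) - 3)/5) = 5 + 2*(((½ + 0) - 3)*(⅕)) = 5 + 2*((½ - 3)*(⅕)) = 5 + 2*(-5/2*⅕) = 5 + 2*(-½) = 5 - 1 = 4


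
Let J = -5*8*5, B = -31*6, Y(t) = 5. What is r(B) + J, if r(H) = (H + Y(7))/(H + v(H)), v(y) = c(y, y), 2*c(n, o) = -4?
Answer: -37419/188 ≈ -199.04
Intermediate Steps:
c(n, o) = -2 (c(n, o) = (½)*(-4) = -2)
v(y) = -2
B = -186
J = -200 (J = -40*5 = -200)
r(H) = (5 + H)/(-2 + H) (r(H) = (H + 5)/(H - 2) = (5 + H)/(-2 + H))
r(B) + J = (5 - 186)/(-2 - 186) - 200 = -181/(-188) - 200 = -1/188*(-181) - 200 = 181/188 - 200 = -37419/188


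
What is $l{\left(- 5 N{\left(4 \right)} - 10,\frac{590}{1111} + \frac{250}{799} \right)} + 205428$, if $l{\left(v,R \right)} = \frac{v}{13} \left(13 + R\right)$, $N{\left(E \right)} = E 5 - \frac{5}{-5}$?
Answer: $\frac{2369217038141}{11539957} \approx 2.0531 \cdot 10^{5}$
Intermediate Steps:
$N{\left(E \right)} = 1 + 5 E$ ($N{\left(E \right)} = 5 E - -1 = 5 E + 1 = 1 + 5 E$)
$l{\left(v,R \right)} = \frac{v \left(13 + R\right)}{13}$ ($l{\left(v,R \right)} = v \frac{1}{13} \left(13 + R\right) = \frac{v}{13} \left(13 + R\right) = \frac{v \left(13 + R\right)}{13}$)
$l{\left(- 5 N{\left(4 \right)} - 10,\frac{590}{1111} + \frac{250}{799} \right)} + 205428 = \frac{\left(- 5 \left(1 + 5 \cdot 4\right) - 10\right) \left(13 + \left(\frac{590}{1111} + \frac{250}{799}\right)\right)}{13} + 205428 = \frac{\left(- 5 \left(1 + 20\right) - 10\right) \left(13 + \left(590 \cdot \frac{1}{1111} + 250 \cdot \frac{1}{799}\right)\right)}{13} + 205428 = \frac{\left(\left(-5\right) 21 - 10\right) \left(13 + \left(\frac{590}{1111} + \frac{250}{799}\right)\right)}{13} + 205428 = \frac{\left(-105 - 10\right) \left(13 + \frac{749160}{887689}\right)}{13} + 205428 = \frac{1}{13} \left(-115\right) \frac{12289117}{887689} + 205428 = - \frac{1413248455}{11539957} + 205428 = \frac{2369217038141}{11539957}$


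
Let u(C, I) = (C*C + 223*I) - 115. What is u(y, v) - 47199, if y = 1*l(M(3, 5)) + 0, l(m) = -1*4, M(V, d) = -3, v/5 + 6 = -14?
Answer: -69598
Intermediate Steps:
v = -100 (v = -30 + 5*(-14) = -30 - 70 = -100)
l(m) = -4
y = -4 (y = 1*(-4) + 0 = -4 + 0 = -4)
u(C, I) = -115 + C² + 223*I (u(C, I) = (C² + 223*I) - 115 = -115 + C² + 223*I)
u(y, v) - 47199 = (-115 + (-4)² + 223*(-100)) - 47199 = (-115 + 16 - 22300) - 47199 = -22399 - 47199 = -69598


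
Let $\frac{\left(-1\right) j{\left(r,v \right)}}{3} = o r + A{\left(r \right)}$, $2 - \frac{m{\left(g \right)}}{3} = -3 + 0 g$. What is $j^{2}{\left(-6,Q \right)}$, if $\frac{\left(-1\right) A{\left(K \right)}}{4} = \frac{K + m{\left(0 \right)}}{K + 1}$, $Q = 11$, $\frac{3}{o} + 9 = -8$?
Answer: $\frac{4435236}{7225} \approx 613.87$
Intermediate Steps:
$m{\left(g \right)} = 15$ ($m{\left(g \right)} = 6 - 3 \left(-3 + 0 g\right) = 6 - 3 \left(-3 + 0\right) = 6 - -9 = 6 + 9 = 15$)
$o = - \frac{3}{17}$ ($o = \frac{3}{-9 - 8} = \frac{3}{-17} = 3 \left(- \frac{1}{17}\right) = - \frac{3}{17} \approx -0.17647$)
$A{\left(K \right)} = - \frac{4 \left(15 + K\right)}{1 + K}$ ($A{\left(K \right)} = - 4 \frac{K + 15}{K + 1} = - 4 \frac{15 + K}{1 + K} = - \frac{4 \left(15 + K\right)}{1 + K}$)
$j{\left(r,v \right)} = \frac{9 r}{17} - \frac{12 \left(-15 - r\right)}{1 + r}$ ($j{\left(r,v \right)} = - 3 \left(- \frac{3 r}{17} + \frac{4 \left(-15 - r\right)}{1 + r}\right) = \frac{9 r}{17} - \frac{12 \left(-15 - r\right)}{1 + r}$)
$j^{2}{\left(-6,Q \right)} = \left(\frac{3 \left(1020 + 3 \left(-6\right)^{2} + 71 \left(-6\right)\right)}{17 \left(1 - 6\right)}\right)^{2} = \left(\frac{3 \left(1020 + 3 \cdot 36 - 426\right)}{17 \left(-5\right)}\right)^{2} = \left(\frac{3}{17} \left(- \frac{1}{5}\right) \left(1020 + 108 - 426\right)\right)^{2} = \left(\frac{3}{17} \left(- \frac{1}{5}\right) 702\right)^{2} = \left(- \frac{2106}{85}\right)^{2} = \frac{4435236}{7225}$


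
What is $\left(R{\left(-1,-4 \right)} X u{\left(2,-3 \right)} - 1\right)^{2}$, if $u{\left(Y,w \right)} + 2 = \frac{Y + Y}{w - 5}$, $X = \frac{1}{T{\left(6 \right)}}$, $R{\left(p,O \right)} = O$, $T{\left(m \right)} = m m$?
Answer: $\frac{169}{324} \approx 0.5216$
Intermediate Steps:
$T{\left(m \right)} = m^{2}$
$X = \frac{1}{36}$ ($X = \frac{1}{6^{2}} = \frac{1}{36} \approx 0.027778$)
$u{\left(Y,w \right)} = -2 + \frac{2 Y}{-5 + w}$ ($u{\left(Y,w \right)} = -2 + \frac{Y + Y}{w - 5} = -2 + \frac{2 Y}{-5 + w}$)
$\left(R{\left(-1,-4 \right)} X u{\left(2,-3 \right)} - 1\right)^{2} = \left(\left(-4\right) \frac{1}{36} \frac{2 \left(5 + 2 - -3\right)}{-5 - 3} - 1\right)^{2} = \left(- \frac{2 \frac{1}{-8} \left(5 + 2 + 3\right)}{9} - 1\right)^{2} = \left(- \frac{2 \left(- \frac{1}{8}\right) 10}{9} - 1\right)^{2} = \left(\left(- \frac{1}{9}\right) \left(- \frac{5}{2}\right) - 1\right)^{2} = \left(\frac{5}{18} - 1\right)^{2} = \left(- \frac{13}{18}\right)^{2} = \frac{169}{324}$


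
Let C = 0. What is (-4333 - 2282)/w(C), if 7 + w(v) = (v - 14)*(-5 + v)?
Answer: -105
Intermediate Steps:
w(v) = -7 + (-14 + v)*(-5 + v) (w(v) = -7 + (v - 14)*(-5 + v) = -7 + (-14 + v)*(-5 + v))
(-4333 - 2282)/w(C) = (-4333 - 2282)/(63 + 0² - 19*0) = -6615/(63 + 0 + 0) = -6615/63 = -6615*1/63 = -105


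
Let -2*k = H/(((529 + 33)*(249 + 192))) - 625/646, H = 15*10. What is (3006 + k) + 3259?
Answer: 334380355385/53368644 ≈ 6265.5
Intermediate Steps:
H = 150
k = 25800725/53368644 (k = -(150/(((529 + 33)*(249 + 192))) - 625/646)/2 = -(150/((562*441)) - 625*1/646)/2 = -(150/247842 - 625/646)/2 = -(150*(1/247842) - 625/646)/2 = -(25/41307 - 625/646)/2 = -1/2*(-25800725/26684322) = 25800725/53368644 ≈ 0.48344)
(3006 + k) + 3259 = (3006 + 25800725/53368644) + 3259 = 160451944589/53368644 + 3259 = 334380355385/53368644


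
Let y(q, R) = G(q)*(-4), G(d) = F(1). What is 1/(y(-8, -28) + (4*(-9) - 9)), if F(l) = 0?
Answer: -1/45 ≈ -0.022222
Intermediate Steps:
G(d) = 0
y(q, R) = 0 (y(q, R) = 0*(-4) = 0)
1/(y(-8, -28) + (4*(-9) - 9)) = 1/(0 + (4*(-9) - 9)) = 1/(0 + (-36 - 9)) = 1/(0 - 45) = 1/(-45) = -1/45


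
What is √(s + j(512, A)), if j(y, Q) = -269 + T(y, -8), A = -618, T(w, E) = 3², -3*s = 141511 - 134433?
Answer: I*√23574/3 ≈ 51.179*I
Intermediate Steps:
s = -7078/3 (s = -(141511 - 134433)/3 = -⅓*7078 = -7078/3 ≈ -2359.3)
T(w, E) = 9
j(y, Q) = -260 (j(y, Q) = -269 + 9 = -260)
√(s + j(512, A)) = √(-7078/3 - 260) = √(-7858/3) = I*√23574/3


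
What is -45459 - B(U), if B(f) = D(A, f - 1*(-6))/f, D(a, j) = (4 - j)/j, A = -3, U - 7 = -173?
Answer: -301847801/6640 ≈ -45459.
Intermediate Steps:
U = -166 (U = 7 - 173 = -166)
D(a, j) = (4 - j)/j
B(f) = (-2 - f)/(f*(6 + f)) (B(f) = ((4 - (f - 1*(-6)))/(f - 1*(-6)))/f = ((4 - (f + 6))/(f + 6))/f = ((4 - (6 + f))/(6 + f))/f = ((4 + (-6 - f))/(6 + f))/f = ((-2 - f)/(6 + f))/f = (-2 - f)/(f*(6 + f)))
-45459 - B(U) = -45459 - (-2 - 1*(-166))/((-166)*(6 - 166)) = -45459 - (-1)*(-2 + 166)/(166*(-160)) = -45459 - (-1)*(-1)*164/(166*160) = -45459 - 1*41/6640 = -45459 - 41/6640 = -301847801/6640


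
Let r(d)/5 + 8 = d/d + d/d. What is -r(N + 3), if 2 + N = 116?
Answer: 30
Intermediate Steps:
N = 114 (N = -2 + 116 = 114)
r(d) = -30 (r(d) = -40 + 5*(d/d + d/d) = -40 + 5*(1 + 1) = -40 + 5*2 = -40 + 10 = -30)
-r(N + 3) = -1*(-30) = 30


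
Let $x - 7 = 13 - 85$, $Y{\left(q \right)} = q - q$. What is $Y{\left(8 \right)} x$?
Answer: $0$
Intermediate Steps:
$Y{\left(q \right)} = 0$
$x = -65$ ($x = 7 + \left(13 - 85\right) = 7 - 72 = -65$)
$Y{\left(8 \right)} x = 0 \left(-65\right) = 0$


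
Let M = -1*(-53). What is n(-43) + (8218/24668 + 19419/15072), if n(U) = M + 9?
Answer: 281598185/4426144 ≈ 63.622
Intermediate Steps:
M = 53
n(U) = 62 (n(U) = 53 + 9 = 62)
n(-43) + (8218/24668 + 19419/15072) = 62 + (8218/24668 + 19419/15072) = 62 + (8218*(1/24668) + 19419*(1/15072)) = 62 + (587/1762 + 6473/5024) = 62 + 7177257/4426144 = 281598185/4426144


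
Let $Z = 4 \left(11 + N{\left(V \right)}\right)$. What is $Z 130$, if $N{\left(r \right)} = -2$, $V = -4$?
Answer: $4680$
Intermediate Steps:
$Z = 36$ ($Z = 4 \left(11 - 2\right) = 4 \cdot 9 = 36$)
$Z 130 = 36 \cdot 130 = 4680$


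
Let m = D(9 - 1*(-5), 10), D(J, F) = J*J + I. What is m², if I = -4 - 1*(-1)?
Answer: 37249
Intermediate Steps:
I = -3 (I = -4 + 1 = -3)
D(J, F) = -3 + J² (D(J, F) = J*J - 3 = J² - 3 = -3 + J²)
m = 193 (m = -3 + (9 - 1*(-5))² = -3 + (9 + 5)² = -3 + 14² = -3 + 196 = 193)
m² = 193² = 37249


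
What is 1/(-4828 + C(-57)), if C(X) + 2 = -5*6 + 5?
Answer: -1/4855 ≈ -0.00020597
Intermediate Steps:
C(X) = -27 (C(X) = -2 + (-5*6 + 5) = -2 + (-30 + 5) = -2 - 25 = -27)
1/(-4828 + C(-57)) = 1/(-4828 - 27) = 1/(-4855) = -1/4855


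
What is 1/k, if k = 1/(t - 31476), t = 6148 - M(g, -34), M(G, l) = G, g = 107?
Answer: -25435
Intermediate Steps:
t = 6041 (t = 6148 - 1*107 = 6148 - 107 = 6041)
k = -1/25435 (k = 1/(6041 - 31476) = 1/(-25435) = -1/25435 ≈ -3.9316e-5)
1/k = 1/(-1/25435) = -25435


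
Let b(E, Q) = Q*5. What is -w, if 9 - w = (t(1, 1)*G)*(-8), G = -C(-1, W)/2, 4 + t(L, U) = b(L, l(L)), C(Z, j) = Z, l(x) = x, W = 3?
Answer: -13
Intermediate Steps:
b(E, Q) = 5*Q
t(L, U) = -4 + 5*L
G = ½ (G = -(-1)/2 = -1*(-½) = ½ ≈ 0.50000)
w = 13 (w = 9 - (-4 + 5*1)*(½)*(-8) = 9 - (-4 + 5)*(½)*(-8) = 9 - 1*(½)*(-8) = 9 - (-8)/2 = 9 - 1*(-4) = 9 + 4 = 13)
-w = -1*13 = -13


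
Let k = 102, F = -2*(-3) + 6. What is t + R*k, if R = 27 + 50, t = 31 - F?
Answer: 7873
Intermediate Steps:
F = 12 (F = 6 + 6 = 12)
t = 19 (t = 31 - 1*12 = 31 - 12 = 19)
R = 77
t + R*k = 19 + 77*102 = 19 + 7854 = 7873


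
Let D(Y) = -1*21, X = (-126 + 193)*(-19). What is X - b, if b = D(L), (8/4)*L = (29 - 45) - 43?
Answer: -1252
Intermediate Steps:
X = -1273 (X = 67*(-19) = -1273)
L = -59/2 (L = ((29 - 45) - 43)/2 = (-16 - 43)/2 = (½)*(-59) = -59/2 ≈ -29.500)
D(Y) = -21
b = -21
X - b = -1273 - 1*(-21) = -1273 + 21 = -1252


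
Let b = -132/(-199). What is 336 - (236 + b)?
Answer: 19768/199 ≈ 99.337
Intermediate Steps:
b = 132/199 (b = -132*(-1/199) = 132/199 ≈ 0.66332)
336 - (236 + b) = 336 - (236 + 132/199) = 336 - 1*47096/199 = 336 - 47096/199 = 19768/199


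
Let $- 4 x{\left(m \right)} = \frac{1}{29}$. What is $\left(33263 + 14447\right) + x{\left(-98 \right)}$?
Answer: $\frac{5534359}{116} \approx 47710.0$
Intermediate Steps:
$x{\left(m \right)} = - \frac{1}{116}$ ($x{\left(m \right)} = - \frac{1}{4 \cdot 29} = \left(- \frac{1}{4}\right) \frac{1}{29} = - \frac{1}{116}$)
$\left(33263 + 14447\right) + x{\left(-98 \right)} = \left(33263 + 14447\right) - \frac{1}{116} = 47710 - \frac{1}{116} = \frac{5534359}{116}$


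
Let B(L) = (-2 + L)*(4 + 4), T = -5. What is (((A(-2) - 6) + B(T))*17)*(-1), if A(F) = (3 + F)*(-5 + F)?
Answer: 1173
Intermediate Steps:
B(L) = -16 + 8*L (B(L) = (-2 + L)*8 = -16 + 8*L)
A(F) = (-5 + F)*(3 + F)
(((A(-2) - 6) + B(T))*17)*(-1) = ((((-15 + (-2)² - 2*(-2)) - 6) + (-16 + 8*(-5)))*17)*(-1) = ((((-15 + 4 + 4) - 6) + (-16 - 40))*17)*(-1) = (((-7 - 6) - 56)*17)*(-1) = ((-13 - 56)*17)*(-1) = -69*17*(-1) = -1173*(-1) = 1173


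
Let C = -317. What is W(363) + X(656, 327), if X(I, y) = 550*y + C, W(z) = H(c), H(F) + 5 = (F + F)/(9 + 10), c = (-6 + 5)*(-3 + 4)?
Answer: 3411030/19 ≈ 1.7953e+5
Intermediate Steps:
c = -1 (c = -1*1 = -1)
H(F) = -5 + 2*F/19 (H(F) = -5 + (F + F)/(9 + 10) = -5 + (2*F)/19 = -5 + (2*F)*(1/19) = -5 + 2*F/19)
W(z) = -97/19 (W(z) = -5 + (2/19)*(-1) = -5 - 2/19 = -97/19)
X(I, y) = -317 + 550*y (X(I, y) = 550*y - 317 = -317 + 550*y)
W(363) + X(656, 327) = -97/19 + (-317 + 550*327) = -97/19 + (-317 + 179850) = -97/19 + 179533 = 3411030/19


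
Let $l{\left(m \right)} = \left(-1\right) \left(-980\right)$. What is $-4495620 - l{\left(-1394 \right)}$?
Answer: $-4496600$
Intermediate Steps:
$l{\left(m \right)} = 980$
$-4495620 - l{\left(-1394 \right)} = -4495620 - 980 = -4496600$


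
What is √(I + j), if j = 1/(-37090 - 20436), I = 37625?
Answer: √2541024089326/8218 ≈ 193.97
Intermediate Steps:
j = -1/57526 (j = 1/(-57526) = -1/57526 ≈ -1.7383e-5)
√(I + j) = √(37625 - 1/57526) = √(2164415749/57526) = √2541024089326/8218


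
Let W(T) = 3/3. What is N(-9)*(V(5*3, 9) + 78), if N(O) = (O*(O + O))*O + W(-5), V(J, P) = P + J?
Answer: -148614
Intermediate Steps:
V(J, P) = J + P
W(T) = 1 (W(T) = 3*(⅓) = 1)
N(O) = 1 + 2*O³ (N(O) = (O*(O + O))*O + 1 = (O*(2*O))*O + 1 = (2*O²)*O + 1 = 2*O³ + 1 = 1 + 2*O³)
N(-9)*(V(5*3, 9) + 78) = (1 + 2*(-9)³)*((5*3 + 9) + 78) = (1 + 2*(-729))*((15 + 9) + 78) = (1 - 1458)*(24 + 78) = -1457*102 = -148614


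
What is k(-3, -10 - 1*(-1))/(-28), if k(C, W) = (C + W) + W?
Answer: ¾ ≈ 0.75000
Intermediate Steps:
k(C, W) = C + 2*W
k(-3, -10 - 1*(-1))/(-28) = (-3 + 2*(-10 - 1*(-1)))/(-28) = (-3 + 2*(-10 + 1))*(-1/28) = (-3 + 2*(-9))*(-1/28) = (-3 - 18)*(-1/28) = -21*(-1/28) = ¾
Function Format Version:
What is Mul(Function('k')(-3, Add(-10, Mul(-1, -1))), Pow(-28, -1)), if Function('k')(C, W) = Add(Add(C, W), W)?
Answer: Rational(3, 4) ≈ 0.75000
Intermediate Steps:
Function('k')(C, W) = Add(C, Mul(2, W))
Mul(Function('k')(-3, Add(-10, Mul(-1, -1))), Pow(-28, -1)) = Mul(Add(-3, Mul(2, Add(-10, Mul(-1, -1)))), Pow(-28, -1)) = Mul(Add(-3, Mul(2, Add(-10, 1))), Rational(-1, 28)) = Mul(Add(-3, Mul(2, -9)), Rational(-1, 28)) = Mul(Add(-3, -18), Rational(-1, 28)) = Mul(-21, Rational(-1, 28)) = Rational(3, 4)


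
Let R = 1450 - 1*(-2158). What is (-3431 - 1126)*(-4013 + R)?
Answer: 1845585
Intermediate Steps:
R = 3608 (R = 1450 + 2158 = 3608)
(-3431 - 1126)*(-4013 + R) = (-3431 - 1126)*(-4013 + 3608) = -4557*(-405) = 1845585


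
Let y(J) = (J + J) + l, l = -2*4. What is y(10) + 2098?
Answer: 2110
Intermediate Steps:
l = -8
y(J) = -8 + 2*J (y(J) = (J + J) - 8 = 2*J - 8 = -8 + 2*J)
y(10) + 2098 = (-8 + 2*10) + 2098 = (-8 + 20) + 2098 = 12 + 2098 = 2110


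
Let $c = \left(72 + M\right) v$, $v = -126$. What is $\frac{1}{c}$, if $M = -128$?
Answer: $\frac{1}{7056} \approx 0.00014172$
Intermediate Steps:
$c = 7056$ ($c = \left(72 - 128\right) \left(-126\right) = \left(-56\right) \left(-126\right) = 7056$)
$\frac{1}{c} = \frac{1}{7056}$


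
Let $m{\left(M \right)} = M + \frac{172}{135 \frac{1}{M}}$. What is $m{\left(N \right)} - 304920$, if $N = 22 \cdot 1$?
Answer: $- \frac{41157446}{135} \approx -3.0487 \cdot 10^{5}$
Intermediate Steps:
$N = 22$
$m{\left(M \right)} = \frac{307 M}{135}$ ($m{\left(M \right)} = M + 172 \frac{M}{135} = M + \frac{172 M}{135} = \frac{307 M}{135}$)
$m{\left(N \right)} - 304920 = \frac{307}{135} \cdot 22 - 304920 = \frac{6754}{135} - 304920 = - \frac{41157446}{135}$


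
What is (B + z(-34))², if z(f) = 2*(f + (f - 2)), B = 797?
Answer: 431649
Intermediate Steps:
z(f) = -4 + 4*f (z(f) = 2*(f + (-2 + f)) = 2*(-2 + 2*f) = -4 + 4*f)
(B + z(-34))² = (797 + (-4 + 4*(-34)))² = (797 + (-4 - 136))² = (797 - 140)² = 657² = 431649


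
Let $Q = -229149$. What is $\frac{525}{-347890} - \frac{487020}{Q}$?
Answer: $\frac{11287272305}{5314576374} \approx 2.1238$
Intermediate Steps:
$\frac{525}{-347890} - \frac{487020}{Q} = \frac{525}{-347890} - \frac{487020}{-229149} = 525 \left(- \frac{1}{347890}\right) - - \frac{162340}{76383} = - \frac{105}{69578} + \frac{162340}{76383} = \frac{11287272305}{5314576374}$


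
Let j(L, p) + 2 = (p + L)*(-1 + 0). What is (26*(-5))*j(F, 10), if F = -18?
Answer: -780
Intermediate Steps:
j(L, p) = -2 - L - p (j(L, p) = -2 + (p + L)*(-1 + 0) = -2 + (L + p)*(-1) = -2 + (-L - p) = -2 - L - p)
(26*(-5))*j(F, 10) = (26*(-5))*(-2 - 1*(-18) - 1*10) = -130*(-2 + 18 - 10) = -130*6 = -780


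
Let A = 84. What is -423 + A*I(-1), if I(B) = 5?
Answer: -3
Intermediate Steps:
-423 + A*I(-1) = -423 + 84*5 = -423 + 420 = -3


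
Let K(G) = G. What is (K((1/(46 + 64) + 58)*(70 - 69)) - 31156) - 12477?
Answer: -4793249/110 ≈ -43575.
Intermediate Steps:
(K((1/(46 + 64) + 58)*(70 - 69)) - 31156) - 12477 = ((1/(46 + 64) + 58)*(70 - 69) - 31156) - 12477 = ((1/110 + 58)*1 - 31156) - 12477 = ((6381/110)*1 - 31156) - 12477 = (6381/110 - 31156) - 12477 = -3420779/110 - 12477 = -4793249/110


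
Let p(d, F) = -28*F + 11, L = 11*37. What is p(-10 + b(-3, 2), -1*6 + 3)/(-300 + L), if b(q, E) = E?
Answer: 95/107 ≈ 0.88785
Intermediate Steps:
L = 407
p(d, F) = 11 - 28*F
p(-10 + b(-3, 2), -1*6 + 3)/(-300 + L) = (11 - 28*(-1*6 + 3))/(-300 + 407) = (11 - 28*(-6 + 3))/107 = (11 - 28*(-3))/107 = (11 + 84)/107 = (1/107)*95 = 95/107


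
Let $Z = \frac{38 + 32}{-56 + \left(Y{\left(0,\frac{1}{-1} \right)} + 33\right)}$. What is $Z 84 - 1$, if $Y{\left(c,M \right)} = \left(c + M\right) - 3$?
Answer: $- \frac{1969}{9} \approx -218.78$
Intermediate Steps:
$Y{\left(c,M \right)} = -3 + M + c$ ($Y{\left(c,M \right)} = \left(M + c\right) - 3 = -3 + M + c$)
$Z = - \frac{70}{27}$ ($Z = \frac{38 + 32}{-56 + \left(\left(-3 + \frac{1}{-1} + 0\right) + 33\right)} = \frac{70}{-56 + \left(\left(-3 - 1 + 0\right) + 33\right)} = \frac{70}{-56 + \left(-4 + 33\right)} = \frac{70}{-56 + 29} = \frac{70}{-27} = 70 \left(- \frac{1}{27}\right) = - \frac{70}{27} \approx -2.5926$)
$Z 84 - 1 = \left(- \frac{70}{27}\right) 84 - 1 = - \frac{1960}{9} - 1 = - \frac{1969}{9}$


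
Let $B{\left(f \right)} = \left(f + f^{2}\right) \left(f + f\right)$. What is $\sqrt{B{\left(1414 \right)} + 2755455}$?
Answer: $\sqrt{5661046135} \approx 75240.0$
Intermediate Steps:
$B{\left(f \right)} = 2 f \left(f + f^{2}\right)$ ($B{\left(f \right)} = \left(f + f^{2}\right) 2 f = 2 f \left(f + f^{2}\right)$)
$\sqrt{B{\left(1414 \right)} + 2755455} = \sqrt{2 \cdot 1414^{2} \left(1 + 1414\right) + 2755455} = \sqrt{2 \cdot 1999396 \cdot 1415 + 2755455} = \sqrt{5658290680 + 2755455} = \sqrt{5661046135}$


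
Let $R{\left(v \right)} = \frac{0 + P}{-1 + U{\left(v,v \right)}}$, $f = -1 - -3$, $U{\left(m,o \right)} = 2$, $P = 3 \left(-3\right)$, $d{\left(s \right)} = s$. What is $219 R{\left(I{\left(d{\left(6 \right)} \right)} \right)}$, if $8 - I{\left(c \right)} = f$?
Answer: $-1971$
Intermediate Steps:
$P = -9$
$f = 2$ ($f = -1 + 3 = 2$)
$I{\left(c \right)} = 6$ ($I{\left(c \right)} = 8 - 2 = 6$)
$R{\left(v \right)} = -9$ ($R{\left(v \right)} = \frac{0 - 9}{-1 + 2} = - \frac{9}{1} = \left(-9\right) 1 = -9$)
$219 R{\left(I{\left(d{\left(6 \right)} \right)} \right)} = 219 \left(-9\right) = -1971$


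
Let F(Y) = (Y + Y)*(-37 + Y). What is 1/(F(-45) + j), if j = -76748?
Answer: -1/69368 ≈ -1.4416e-5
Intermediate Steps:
F(Y) = 2*Y*(-37 + Y) (F(Y) = (2*Y)*(-37 + Y) = 2*Y*(-37 + Y))
1/(F(-45) + j) = 1/(2*(-45)*(-37 - 45) - 76748) = 1/(2*(-45)*(-82) - 76748) = 1/(7380 - 76748) = 1/(-69368) = -1/69368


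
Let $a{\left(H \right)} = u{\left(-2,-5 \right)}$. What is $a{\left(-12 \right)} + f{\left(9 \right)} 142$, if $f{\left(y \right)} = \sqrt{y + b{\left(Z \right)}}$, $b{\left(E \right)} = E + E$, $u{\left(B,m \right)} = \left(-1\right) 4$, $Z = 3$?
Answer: $-4 + 142 \sqrt{15} \approx 545.96$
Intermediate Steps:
$u{\left(B,m \right)} = -4$
$a{\left(H \right)} = -4$
$b{\left(E \right)} = 2 E$
$f{\left(y \right)} = \sqrt{6 + y}$ ($f{\left(y \right)} = \sqrt{y + 2 \cdot 3} = \sqrt{y + 6} = \sqrt{6 + y}$)
$a{\left(-12 \right)} + f{\left(9 \right)} 142 = -4 + \sqrt{6 + 9} \cdot 142 = -4 + \sqrt{15} \cdot 142 = -4 + 142 \sqrt{15}$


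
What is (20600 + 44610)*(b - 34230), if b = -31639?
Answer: -4295317490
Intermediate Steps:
(20600 + 44610)*(b - 34230) = (20600 + 44610)*(-31639 - 34230) = 65210*(-65869) = -4295317490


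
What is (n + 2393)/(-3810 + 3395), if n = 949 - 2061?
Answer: -1281/415 ≈ -3.0867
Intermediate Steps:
n = -1112
(n + 2393)/(-3810 + 3395) = (-1112 + 2393)/(-3810 + 3395) = 1281/(-415) = 1281*(-1/415) = -1281/415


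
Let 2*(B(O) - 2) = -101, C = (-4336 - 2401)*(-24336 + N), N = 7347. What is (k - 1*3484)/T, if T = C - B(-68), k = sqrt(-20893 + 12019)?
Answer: -6968/228909883 + 6*I*sqrt(986)/228909883 ≈ -3.044e-5 + 8.2305e-7*I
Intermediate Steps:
C = 114454893 (C = (-4336 - 2401)*(-24336 + 7347) = -6737*(-16989) = 114454893)
B(O) = -97/2 (B(O) = 2 + (1/2)*(-101) = 2 - 101/2 = -97/2)
k = 3*I*sqrt(986) (k = sqrt(-8874) = 3*I*sqrt(986) ≈ 94.202*I)
T = 228909883/2 (T = 114454893 - 1*(-97/2) = 114454893 + 97/2 = 228909883/2 ≈ 1.1445e+8)
(k - 1*3484)/T = (3*I*sqrt(986) - 1*3484)/(228909883/2) = (3*I*sqrt(986) - 3484)*(2/228909883) = (-3484 + 3*I*sqrt(986))*(2/228909883) = -6968/228909883 + 6*I*sqrt(986)/228909883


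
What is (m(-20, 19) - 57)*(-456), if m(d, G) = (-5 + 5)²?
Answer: 25992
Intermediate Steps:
m(d, G) = 0 (m(d, G) = 0² = 0)
(m(-20, 19) - 57)*(-456) = (0 - 57)*(-456) = -57*(-456) = 25992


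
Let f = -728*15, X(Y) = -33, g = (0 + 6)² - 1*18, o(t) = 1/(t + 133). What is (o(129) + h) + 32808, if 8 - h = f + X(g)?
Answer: 11467479/262 ≈ 43769.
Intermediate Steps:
o(t) = 1/(133 + t)
g = 18 (g = 6² - 18 = 36 - 18 = 18)
f = -10920
h = 10961 (h = 8 - (-10920 - 33) = 8 - 1*(-10953) = 8 + 10953 = 10961)
(o(129) + h) + 32808 = (1/(133 + 129) + 10961) + 32808 = (1/262 + 10961) + 32808 = 2871783/262 + 32808 = 11467479/262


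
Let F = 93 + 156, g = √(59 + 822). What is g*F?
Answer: 249*√881 ≈ 7390.7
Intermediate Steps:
g = √881 ≈ 29.682
F = 249
g*F = √881*249 = 249*√881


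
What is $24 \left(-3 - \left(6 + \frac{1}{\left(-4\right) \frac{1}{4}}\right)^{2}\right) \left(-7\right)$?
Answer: $4704$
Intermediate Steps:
$24 \left(-3 - \left(6 + \frac{1}{\left(-4\right) \frac{1}{4}}\right)^{2}\right) \left(-7\right) = 24 \left(-3 - \left(6 + \frac{1}{-1}\right)^{2}\right) \left(-7\right) = 24 \left(-3 - \left(6 - 1\right)^{2}\right) \left(-7\right) = 24 \left(-3 - 5^{2}\right) \left(-7\right) = 24 \left(-3 - 25\right) \left(-7\right) = 24 \left(\left(-28\right) \left(-7\right)\right) = 24 \cdot 196 = 4704$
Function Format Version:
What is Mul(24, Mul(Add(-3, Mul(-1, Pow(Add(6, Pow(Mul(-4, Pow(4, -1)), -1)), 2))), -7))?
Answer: 4704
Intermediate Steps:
Mul(24, Mul(Add(-3, Mul(-1, Pow(Add(6, Pow(Mul(-4, Pow(4, -1)), -1)), 2))), -7)) = Mul(24, Mul(Add(-3, Mul(-1, Pow(Add(6, Pow(Mul(-4, Rational(1, 4)), -1)), 2))), -7)) = Mul(24, Mul(Add(-3, Mul(-1, Pow(Add(6, Pow(-1, -1)), 2))), -7)) = Mul(24, Mul(Add(-3, Mul(-1, Pow(Add(6, -1), 2))), -7)) = Mul(24, Mul(Add(-3, Mul(-1, Pow(5, 2))), -7)) = Mul(24, Mul(Add(-3, Mul(-1, 25)), -7)) = Mul(24, Mul(Add(-3, -25), -7)) = Mul(24, Mul(-28, -7)) = Mul(24, 196) = 4704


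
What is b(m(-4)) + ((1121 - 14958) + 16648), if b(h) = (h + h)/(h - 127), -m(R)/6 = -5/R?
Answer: 756189/269 ≈ 2811.1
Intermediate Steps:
m(R) = 30/R (m(R) = -(-30)/R = 30/R)
b(h) = 2*h/(-127 + h) (b(h) = (2*h)/(-127 + h) = 2*h/(-127 + h))
b(m(-4)) + ((1121 - 14958) + 16648) = 2*(30/(-4))/(-127 + 30/(-4)) + ((1121 - 14958) + 16648) = 2*(30*(-¼))/(-127 + 30*(-¼)) + (-13837 + 16648) = 2*(-15/2)/(-127 - 15/2) + 2811 = 2*(-15/2)/(-269/2) + 2811 = 2*(-15/2)*(-2/269) + 2811 = 30/269 + 2811 = 756189/269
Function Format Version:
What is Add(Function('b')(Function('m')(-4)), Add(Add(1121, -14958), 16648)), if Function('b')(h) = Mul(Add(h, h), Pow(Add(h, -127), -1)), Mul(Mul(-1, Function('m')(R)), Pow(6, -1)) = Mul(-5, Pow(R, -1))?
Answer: Rational(756189, 269) ≈ 2811.1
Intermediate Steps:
Function('m')(R) = Mul(30, Pow(R, -1)) (Function('m')(R) = Mul(-6, Mul(-5, Pow(R, -1))) = Mul(30, Pow(R, -1)))
Function('b')(h) = Mul(2, h, Pow(Add(-127, h), -1)) (Function('b')(h) = Mul(Mul(2, h), Pow(Add(-127, h), -1)) = Mul(2, h, Pow(Add(-127, h), -1)))
Add(Function('b')(Function('m')(-4)), Add(Add(1121, -14958), 16648)) = Add(Mul(2, Mul(30, Pow(-4, -1)), Pow(Add(-127, Mul(30, Pow(-4, -1))), -1)), Add(Add(1121, -14958), 16648)) = Add(Mul(2, Mul(30, Rational(-1, 4)), Pow(Add(-127, Mul(30, Rational(-1, 4))), -1)), Add(-13837, 16648)) = Add(Mul(2, Rational(-15, 2), Pow(Add(-127, Rational(-15, 2)), -1)), 2811) = Add(Mul(2, Rational(-15, 2), Pow(Rational(-269, 2), -1)), 2811) = Add(Mul(2, Rational(-15, 2), Rational(-2, 269)), 2811) = Add(Rational(30, 269), 2811) = Rational(756189, 269)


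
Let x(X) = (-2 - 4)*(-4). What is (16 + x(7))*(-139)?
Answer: -5560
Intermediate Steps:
x(X) = 24 (x(X) = -6*(-4) = 24)
(16 + x(7))*(-139) = (16 + 24)*(-139) = 40*(-139) = -5560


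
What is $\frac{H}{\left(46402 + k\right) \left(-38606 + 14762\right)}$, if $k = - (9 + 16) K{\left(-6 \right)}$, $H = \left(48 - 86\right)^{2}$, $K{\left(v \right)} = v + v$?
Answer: $- \frac{19}{14652138} \approx -1.2967 \cdot 10^{-6}$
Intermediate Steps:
$K{\left(v \right)} = 2 v$
$H = 1444$ ($H = \left(-38\right)^{2} = 1444$)
$k = 300$ ($k = - (9 + 16) 2 \left(-6\right) = \left(-1\right) 25 \left(-12\right) = \left(-25\right) \left(-12\right) = 300$)
$\frac{H}{\left(46402 + k\right) \left(-38606 + 14762\right)} = \frac{1444}{\left(46402 + 300\right) \left(-38606 + 14762\right)} = \frac{1444}{46702 \left(-23844\right)} = \frac{1444}{-1113562488} = 1444 \left(- \frac{1}{1113562488}\right) = - \frac{19}{14652138}$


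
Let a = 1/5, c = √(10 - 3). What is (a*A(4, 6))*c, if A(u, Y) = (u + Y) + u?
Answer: 14*√7/5 ≈ 7.4081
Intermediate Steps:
A(u, Y) = Y + 2*u (A(u, Y) = (Y + u) + u = Y + 2*u)
c = √7 ≈ 2.6458
a = ⅕ ≈ 0.20000
(a*A(4, 6))*c = ((6 + 2*4)/5)*√7 = ((6 + 8)/5)*√7 = ((⅕)*14)*√7 = 14*√7/5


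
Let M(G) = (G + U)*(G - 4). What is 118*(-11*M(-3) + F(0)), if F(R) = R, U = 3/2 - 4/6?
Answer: -59059/3 ≈ -19686.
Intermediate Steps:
U = ⅚ (U = 3*(½) - 4*⅙ = 3/2 - ⅔ = ⅚ ≈ 0.83333)
M(G) = (-4 + G)*(⅚ + G) (M(G) = (G + ⅚)*(G - 4) = (⅚ + G)*(-4 + G) = (-4 + G)*(⅚ + G))
118*(-11*M(-3) + F(0)) = 118*(-11*(-10/3 + (-3)² - 19/6*(-3)) + 0) = 118*(-11*(-10/3 + 9 + 19/2) + 0) = 118*(-11*91/6 + 0) = 118*(-1001/6 + 0) = 118*(-1001/6) = -59059/3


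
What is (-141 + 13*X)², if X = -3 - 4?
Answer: 53824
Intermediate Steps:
X = -7
(-141 + 13*X)² = (-141 + 13*(-7))² = (-141 - 91)² = (-232)² = 53824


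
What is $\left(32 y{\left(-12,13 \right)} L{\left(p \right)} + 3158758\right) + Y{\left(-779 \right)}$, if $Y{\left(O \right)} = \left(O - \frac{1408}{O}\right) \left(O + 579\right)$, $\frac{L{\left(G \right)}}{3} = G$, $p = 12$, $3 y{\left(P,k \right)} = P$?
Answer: $\frac{2578169450}{779} \approx 3.3096 \cdot 10^{6}$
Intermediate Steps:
$y{\left(P,k \right)} = \frac{P}{3}$
$L{\left(G \right)} = 3 G$
$Y{\left(O \right)} = \left(579 + O\right) \left(O - \frac{1408}{O}\right)$ ($Y{\left(O \right)} = \left(O - \frac{1408}{O}\right) \left(579 + O\right) = \left(579 + O\right) \left(O - \frac{1408}{O}\right)$)
$\left(32 y{\left(-12,13 \right)} L{\left(p \right)} + 3158758\right) + Y{\left(-779 \right)} = \left(32 \cdot \frac{1}{3} \left(-12\right) 3 \cdot 12 + 3158758\right) + \left(-1408 + \left(-779\right)^{2} - \frac{815232}{-779} + 579 \left(-779\right)\right) = \left(32 \left(-4\right) 36 + 3158758\right) - - \frac{121086600}{779} = \left(\left(-128\right) 36 + 3158758\right) + \left(-1408 + 606841 + \frac{815232}{779} - 451041\right) = \left(-4608 + 3158758\right) + \frac{121086600}{779} = 3154150 + \frac{121086600}{779} = \frac{2578169450}{779}$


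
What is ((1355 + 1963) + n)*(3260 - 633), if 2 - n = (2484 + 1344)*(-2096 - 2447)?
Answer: 45693838348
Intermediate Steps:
n = 17390606 (n = 2 - (2484 + 1344)*(-2096 - 2447) = 2 - 3828*(-4543) = 2 - 1*(-17390604) = 2 + 17390604 = 17390606)
((1355 + 1963) + n)*(3260 - 633) = ((1355 + 1963) + 17390606)*(3260 - 633) = (3318 + 17390606)*2627 = 17393924*2627 = 45693838348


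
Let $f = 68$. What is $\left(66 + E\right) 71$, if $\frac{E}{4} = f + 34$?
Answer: $33654$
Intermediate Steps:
$E = 408$ ($E = 4 \left(68 + 34\right) = 4 \cdot 102 = 408$)
$\left(66 + E\right) 71 = \left(66 + 408\right) 71 = 474 \cdot 71 = 33654$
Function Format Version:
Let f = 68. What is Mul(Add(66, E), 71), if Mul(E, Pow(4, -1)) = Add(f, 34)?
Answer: 33654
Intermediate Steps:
E = 408 (E = Mul(4, Add(68, 34)) = Mul(4, 102) = 408)
Mul(Add(66, E), 71) = Mul(Add(66, 408), 71) = Mul(474, 71) = 33654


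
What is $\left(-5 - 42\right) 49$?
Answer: $-2303$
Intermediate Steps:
$\left(-5 - 42\right) 49 = \left(-47\right) 49 = -2303$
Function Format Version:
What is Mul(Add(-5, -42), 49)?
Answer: -2303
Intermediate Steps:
Mul(Add(-5, -42), 49) = Mul(-47, 49) = -2303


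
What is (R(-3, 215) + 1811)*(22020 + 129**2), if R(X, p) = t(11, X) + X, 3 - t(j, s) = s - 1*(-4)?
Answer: 69976410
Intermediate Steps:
t(j, s) = -1 - s (t(j, s) = 3 - (s - 1*(-4)) = 3 - (s + 4) = 3 - (4 + s) = 3 + (-4 - s) = -1 - s)
R(X, p) = -1 (R(X, p) = (-1 - X) + X = -1)
(R(-3, 215) + 1811)*(22020 + 129**2) = (-1 + 1811)*(22020 + 129**2) = 1810*(22020 + 16641) = 1810*38661 = 69976410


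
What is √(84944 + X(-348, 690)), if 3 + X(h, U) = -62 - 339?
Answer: 2*√21135 ≈ 290.76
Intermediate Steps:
X(h, U) = -404 (X(h, U) = -3 + (-62 - 339) = -3 - 401 = -404)
√(84944 + X(-348, 690)) = √(84944 - 404) = √84540 = 2*√21135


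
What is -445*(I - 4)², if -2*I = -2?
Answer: -4005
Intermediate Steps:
I = 1 (I = -½*(-2) = 1)
-445*(I - 4)² = -445*(1 - 4)² = -445*(-3)² = -445*9 = -4005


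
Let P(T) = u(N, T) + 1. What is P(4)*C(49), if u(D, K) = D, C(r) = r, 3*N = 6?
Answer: 147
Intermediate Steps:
N = 2 (N = (1/3)*6 = 2)
P(T) = 3 (P(T) = 2 + 1 = 3)
P(4)*C(49) = 3*49 = 147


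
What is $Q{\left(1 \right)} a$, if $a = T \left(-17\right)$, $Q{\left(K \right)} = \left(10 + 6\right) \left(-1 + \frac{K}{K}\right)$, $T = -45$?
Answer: $0$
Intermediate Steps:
$Q{\left(K \right)} = 0$ ($Q{\left(K \right)} = 16 \left(-1 + 1\right) = 16 \cdot 0 = 0$)
$a = 765$ ($a = \left(-45\right) \left(-17\right) = 765$)
$Q{\left(1 \right)} a = 0 \cdot 765 = 0$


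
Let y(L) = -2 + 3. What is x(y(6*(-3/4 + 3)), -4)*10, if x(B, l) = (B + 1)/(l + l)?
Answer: -5/2 ≈ -2.5000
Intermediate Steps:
y(L) = 1
x(B, l) = (1 + B)/(2*l) (x(B, l) = (1 + B)/((2*l)) = (1 + B)*(1/(2*l)) = (1 + B)/(2*l))
x(y(6*(-3/4 + 3)), -4)*10 = ((½)*(1 + 1)/(-4))*10 = ((½)*(-¼)*2)*10 = -¼*10 = -5/2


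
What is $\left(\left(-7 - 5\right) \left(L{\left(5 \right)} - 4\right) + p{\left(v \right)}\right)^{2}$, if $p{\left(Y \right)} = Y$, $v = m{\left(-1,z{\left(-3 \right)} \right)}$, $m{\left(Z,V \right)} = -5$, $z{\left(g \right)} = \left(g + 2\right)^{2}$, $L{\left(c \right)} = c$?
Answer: $289$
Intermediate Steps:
$z{\left(g \right)} = \left(2 + g\right)^{2}$
$v = -5$
$\left(\left(-7 - 5\right) \left(L{\left(5 \right)} - 4\right) + p{\left(v \right)}\right)^{2} = \left(\left(-7 - 5\right) \left(5 - 4\right) - 5\right)^{2} = \left(\left(-12\right) 1 - 5\right)^{2} = \left(-12 - 5\right)^{2} = \left(-17\right)^{2} = 289$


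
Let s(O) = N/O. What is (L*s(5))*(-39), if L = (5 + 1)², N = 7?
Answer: -9828/5 ≈ -1965.6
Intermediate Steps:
s(O) = 7/O
L = 36 (L = 6² = 36)
(L*s(5))*(-39) = (36*(7/5))*(-39) = (252/5)*(-39) = -9828/5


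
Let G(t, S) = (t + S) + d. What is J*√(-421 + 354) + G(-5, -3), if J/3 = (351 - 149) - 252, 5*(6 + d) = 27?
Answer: -43/5 - 150*I*√67 ≈ -8.6 - 1227.8*I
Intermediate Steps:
d = -⅗ (d = -6 + (⅕)*27 = -6 + 27/5 = -⅗ ≈ -0.60000)
J = -150 (J = 3*((351 - 149) - 252) = 3*(202 - 252) = 3*(-50) = -150)
G(t, S) = -⅗ + S + t (G(t, S) = (t + S) - ⅗ = (S + t) - ⅗ = -⅗ + S + t)
J*√(-421 + 354) + G(-5, -3) = -150*√(-421 + 354) + (-⅗ - 3 - 5) = -150*I*√67 - 43/5 = -43/5 - 150*I*√67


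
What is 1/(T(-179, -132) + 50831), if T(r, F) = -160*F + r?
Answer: 1/71772 ≈ 1.3933e-5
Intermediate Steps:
T(r, F) = r - 160*F
1/(T(-179, -132) + 50831) = 1/((-179 - 160*(-132)) + 50831) = 1/((-179 + 21120) + 50831) = 1/(20941 + 50831) = 1/71772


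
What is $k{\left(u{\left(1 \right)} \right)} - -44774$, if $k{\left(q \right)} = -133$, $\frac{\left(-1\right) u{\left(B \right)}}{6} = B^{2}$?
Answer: $44641$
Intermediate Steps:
$u{\left(B \right)} = - 6 B^{2}$
$k{\left(u{\left(1 \right)} \right)} - -44774 = -133 - -44774 = -133 + 44774 = 44641$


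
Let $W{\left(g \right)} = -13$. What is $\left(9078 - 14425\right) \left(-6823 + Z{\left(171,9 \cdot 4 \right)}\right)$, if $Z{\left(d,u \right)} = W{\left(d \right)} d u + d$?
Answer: $463477960$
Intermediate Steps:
$Z{\left(d,u \right)} = d - 13 d u$ ($Z{\left(d,u \right)} = - 13 d u + d = d - 13 d u$)
$\left(9078 - 14425\right) \left(-6823 + Z{\left(171,9 \cdot 4 \right)}\right) = \left(9078 - 14425\right) \left(-6823 + 171 \left(1 - 13 \cdot 9 \cdot 4\right)\right) = - 5347 \left(-6823 + 171 \left(1 - 468\right)\right) = - 5347 \left(-6823 + 171 \left(-467\right)\right) = - 5347 \left(-6823 - 79857\right) = \left(-5347\right) \left(-86680\right) = 463477960$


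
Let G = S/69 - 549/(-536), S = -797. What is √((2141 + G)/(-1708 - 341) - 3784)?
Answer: I*√603781251272369662/12630036 ≈ 61.523*I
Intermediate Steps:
G = -389311/36984 (G = -797/69 - 549/(-536) = -797*1/69 - 549*(-1/536) = -797/69 + 549/536 = -389311/36984 ≈ -10.526)
√((2141 + G)/(-1708 - 341) - 3784) = √((2141 - 389311/36984)/(-1708 - 341) - 3784) = √((78793433/36984)/(-2049) - 3784) = √((78793433/36984)*(-1/2049) - 3784) = √(-78793433/75780216 - 3784) = √(-286831130777/75780216) = I*√603781251272369662/12630036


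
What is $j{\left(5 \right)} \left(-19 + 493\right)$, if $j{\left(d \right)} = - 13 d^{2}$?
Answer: $-154050$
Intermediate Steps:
$j{\left(5 \right)} \left(-19 + 493\right) = - 13 \cdot 5^{2} \left(-19 + 493\right) = \left(-13\right) 25 \cdot 474 = \left(-325\right) 474 = -154050$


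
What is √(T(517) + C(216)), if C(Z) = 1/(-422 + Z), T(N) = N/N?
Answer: √42230/206 ≈ 0.99757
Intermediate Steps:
T(N) = 1
√(T(517) + C(216)) = √(1 + 1/(-422 + 216)) = √(1 + 1/(-206)) = √(1 - 1/206) = √(205/206) = √42230/206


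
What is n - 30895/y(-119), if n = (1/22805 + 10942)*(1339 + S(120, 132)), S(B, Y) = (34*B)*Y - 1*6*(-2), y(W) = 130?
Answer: 3502856087760251/592930 ≈ 5.9077e+9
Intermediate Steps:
S(B, Y) = 12 + 34*B*Y (S(B, Y) = 34*B*Y - 6*(-2) = 34*B*Y + 12 = 12 + 34*B*Y)
n = 134725239564321/22805 (n = (1/22805 + 10942)*(1339 + (12 + 34*120*132)) = (1/22805 + 10942)*(1339 + (12 + 538560)) = 249532311*(1339 + 538572)/22805 = (249532311/22805)*539911 = 134725239564321/22805 ≈ 5.9077e+9)
n - 30895/y(-119) = 134725239564321/22805 - 30895/130 = 134725239564321/22805 - 30895*1/130 = 134725239564321/22805 - 6179/26 = 3502856087760251/592930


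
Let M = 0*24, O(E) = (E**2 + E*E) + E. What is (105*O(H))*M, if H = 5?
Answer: 0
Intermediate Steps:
O(E) = E + 2*E**2 (O(E) = (E**2 + E**2) + E = 2*E**2 + E = E + 2*E**2)
M = 0
(105*O(H))*M = (105*(5*(1 + 2*5)))*0 = (105*(5*(1 + 10)))*0 = (105*(5*11))*0 = (105*55)*0 = 5775*0 = 0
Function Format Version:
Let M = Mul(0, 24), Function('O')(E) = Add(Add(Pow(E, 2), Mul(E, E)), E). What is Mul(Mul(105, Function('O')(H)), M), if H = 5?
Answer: 0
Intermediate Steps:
Function('O')(E) = Add(E, Mul(2, Pow(E, 2))) (Function('O')(E) = Add(Add(Pow(E, 2), Pow(E, 2)), E) = Add(Mul(2, Pow(E, 2)), E) = Add(E, Mul(2, Pow(E, 2))))
M = 0
Mul(Mul(105, Function('O')(H)), M) = Mul(Mul(105, Mul(5, Add(1, Mul(2, 5)))), 0) = Mul(Mul(105, Mul(5, Add(1, 10))), 0) = Mul(Mul(105, Mul(5, 11)), 0) = Mul(Mul(105, 55), 0) = Mul(5775, 0) = 0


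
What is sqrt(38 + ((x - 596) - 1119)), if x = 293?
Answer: 2*I*sqrt(346) ≈ 37.202*I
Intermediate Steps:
sqrt(38 + ((x - 596) - 1119)) = sqrt(38 + ((293 - 596) - 1119)) = sqrt(38 + (-303 - 1119)) = sqrt(38 - 1422) = sqrt(-1384) = 2*I*sqrt(346)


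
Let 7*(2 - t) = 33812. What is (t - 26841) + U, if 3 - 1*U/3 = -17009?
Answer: 135567/7 ≈ 19367.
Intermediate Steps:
t = -33798/7 (t = 2 - ⅐*33812 = 2 - 33812/7 = -33798/7 ≈ -4828.3)
U = 51036 (U = 9 - 3*(-17009) = 9 + 51027 = 51036)
(t - 26841) + U = (-33798/7 - 26841) + 51036 = -221685/7 + 51036 = 135567/7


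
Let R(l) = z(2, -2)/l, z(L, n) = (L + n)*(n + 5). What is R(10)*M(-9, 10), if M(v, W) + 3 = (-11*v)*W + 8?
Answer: 0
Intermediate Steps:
z(L, n) = (5 + n)*(L + n) (z(L, n) = (L + n)*(5 + n) = (5 + n)*(L + n))
M(v, W) = 5 - 11*W*v (M(v, W) = -3 + ((-11*v)*W + 8) = -3 + (-11*W*v + 8) = -3 + (8 - 11*W*v) = 5 - 11*W*v)
R(l) = 0 (R(l) = ((-2)² + 5*2 + 5*(-2) + 2*(-2))/l = (4 + 10 - 10 - 4)/l = 0/l = 0)
R(10)*M(-9, 10) = 0*(5 - 11*10*(-9)) = 0*(5 + 990) = 0*995 = 0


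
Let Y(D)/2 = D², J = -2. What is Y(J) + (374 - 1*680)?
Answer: -298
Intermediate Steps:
Y(D) = 2*D²
Y(J) + (374 - 1*680) = 2*(-2)² + (374 - 1*680) = 2*4 + (374 - 680) = 8 - 306 = -298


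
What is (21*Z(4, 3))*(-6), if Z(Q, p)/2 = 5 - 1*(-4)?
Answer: -2268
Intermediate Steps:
Z(Q, p) = 18 (Z(Q, p) = 2*(5 - 1*(-4)) = 2*(5 + 4) = 2*9 = 18)
(21*Z(4, 3))*(-6) = (21*18)*(-6) = 378*(-6) = -2268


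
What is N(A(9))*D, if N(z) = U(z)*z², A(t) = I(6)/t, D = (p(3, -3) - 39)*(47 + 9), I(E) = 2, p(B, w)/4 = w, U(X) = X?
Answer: -7616/243 ≈ -31.342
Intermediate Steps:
p(B, w) = 4*w
D = -2856 (D = (4*(-3) - 39)*(47 + 9) = (-12 - 39)*56 = -51*56 = -2856)
A(t) = 2/t
N(z) = z³ (N(z) = z*z² = z³)
N(A(9))*D = (2/9)³*(-2856) = (8/729)*(-2856) = -7616/243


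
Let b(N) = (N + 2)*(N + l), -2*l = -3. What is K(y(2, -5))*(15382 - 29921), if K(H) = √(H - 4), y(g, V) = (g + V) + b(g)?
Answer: -14539*√7 ≈ -38467.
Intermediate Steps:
l = 3/2 (l = -½*(-3) = 3/2 ≈ 1.5000)
b(N) = (2 + N)*(3/2 + N) (b(N) = (N + 2)*(N + 3/2) = (2 + N)*(3/2 + N))
y(g, V) = 3 + V + g² + 9*g/2 (y(g, V) = (g + V) + (3 + g² + 7*g/2) = (V + g) + (3 + g² + 7*g/2) = 3 + V + g² + 9*g/2)
K(H) = √(-4 + H)
K(y(2, -5))*(15382 - 29921) = √(-4 + (3 - 5 + 2² + (9/2)*2))*(15382 - 29921) = √(-4 + (3 - 5 + 4 + 9))*(-14539) = √(-4 + 11)*(-14539) = √7*(-14539) = -14539*√7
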